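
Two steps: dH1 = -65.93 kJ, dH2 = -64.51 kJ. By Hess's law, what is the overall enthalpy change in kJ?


Hess's law: enthalpy is a state function, so add the step enthalpies.
dH_total = dH1 + dH2 = -65.93 + (-64.51)
dH_total = -130.44 kJ:

-130.44 kJ


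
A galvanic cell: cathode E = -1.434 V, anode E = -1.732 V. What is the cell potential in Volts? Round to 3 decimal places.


Standard cell potential: E_cell = E_cathode - E_anode.
E_cell = -1.434 - (-1.732)
E_cell = 0.298 V, rounded to 3 dp:

0.298 V


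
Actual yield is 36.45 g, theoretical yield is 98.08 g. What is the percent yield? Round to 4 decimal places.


% yield = 100 * actual / theoretical
% yield = 100 * 36.45 / 98.08
% yield = 37.16353997 %, rounded to 4 dp:

37.1635 %


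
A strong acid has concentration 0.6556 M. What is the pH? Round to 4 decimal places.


A strong acid dissociates completely, so [H+] equals the given concentration.
pH = -log10([H+]) = -log10(0.6556)
pH = 0.18336106, rounded to 4 dp:

0.1834


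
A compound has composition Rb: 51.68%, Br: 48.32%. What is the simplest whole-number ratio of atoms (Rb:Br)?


Assume 100 g of compound, divide each mass% by atomic mass to get moles, then normalize by the smallest to get a raw atom ratio.
Moles per 100 g: Rb: 51.68/85.468 = 0.6047, Br: 48.32/79.904 = 0.6047
Raw ratio (divide by min = 0.6047): Rb: 1.0, Br: 1.0
Multiply by 1 to clear fractions: Rb: 1.0 ~= 1, Br: 1.0 ~= 1
Reduce by GCD to get the simplest whole-number ratio:

1:1


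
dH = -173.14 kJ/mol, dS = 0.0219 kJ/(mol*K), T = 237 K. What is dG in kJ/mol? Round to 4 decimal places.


Gibbs: dG = dH - T*dS (consistent units, dS already in kJ/(mol*K)).
T*dS = 237 * 0.0219 = 5.1903
dG = -173.14 - (5.1903)
dG = -178.3303 kJ/mol, rounded to 4 dp:

-178.3303 kJ/mol


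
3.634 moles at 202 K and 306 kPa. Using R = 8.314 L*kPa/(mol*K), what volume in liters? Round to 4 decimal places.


PV = nRT, solve for V = nRT / P.
nRT = 3.634 * 8.314 * 202 = 6103.0414
V = 6103.0414 / 306
V = 19.94457974 L, rounded to 4 dp:

19.9446 L


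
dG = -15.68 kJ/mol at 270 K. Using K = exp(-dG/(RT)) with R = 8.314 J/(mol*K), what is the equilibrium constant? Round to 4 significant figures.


dG is in kJ/mol; multiply by 1000 to match R in J/(mol*K).
RT = 8.314 * 270 = 2244.78 J/mol
exponent = -dG*1000 / (RT) = -(-15.68*1000) / 2244.78 = 6.98509431
K = exp(6.98509431)
K = 1080.4083, rounded to 4 significant figures:

1080


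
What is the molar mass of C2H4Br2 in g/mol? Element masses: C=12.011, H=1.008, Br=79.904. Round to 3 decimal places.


M = sum(count * atomic_mass) over atoms.
M = 2*12.011 + 4*1.008 + 2*79.904
M = 24.022 + 4.032 + 159.808
M = 187.862 g/mol, rounded to 3 dp:

187.862 g/mol


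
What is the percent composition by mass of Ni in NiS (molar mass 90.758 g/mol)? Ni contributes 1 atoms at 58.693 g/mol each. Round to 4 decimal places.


pct = 100 * (n_elem * M_elem) / M_total
mass_contribution = 1 * 58.693 = 58.693 g/mol
pct = 100 * 58.693 / 90.758
pct = 64.66978118 %, rounded to 4 dp:

64.6698 %


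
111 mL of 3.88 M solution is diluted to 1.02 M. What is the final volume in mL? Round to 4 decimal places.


Dilution: M1*V1 = M2*V2, solve for V2.
V2 = M1*V1 / M2
V2 = 3.88 * 111 / 1.02
V2 = 430.68 / 1.02
V2 = 422.23529412 mL, rounded to 4 dp:

422.2353 mL


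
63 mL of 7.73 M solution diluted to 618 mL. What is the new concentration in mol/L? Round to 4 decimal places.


Dilution: M1*V1 = M2*V2, solve for M2.
M2 = M1*V1 / V2
M2 = 7.73 * 63 / 618
M2 = 486.99 / 618
M2 = 0.78800971 mol/L, rounded to 4 dp:

0.7880 mol/L


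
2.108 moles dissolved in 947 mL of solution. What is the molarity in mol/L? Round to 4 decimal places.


Convert volume to liters: V_L = V_mL / 1000.
V_L = 947 / 1000 = 0.947 L
M = n / V_L = 2.108 / 0.947
M = 2.22597677 mol/L, rounded to 4 dp:

2.2260 mol/L


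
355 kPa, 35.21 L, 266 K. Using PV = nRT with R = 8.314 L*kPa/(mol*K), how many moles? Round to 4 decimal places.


PV = nRT, solve for n = PV / (RT).
PV = 355 * 35.21 = 12499.55
RT = 8.314 * 266 = 2211.524
n = 12499.55 / 2211.524
n = 5.65200739 mol, rounded to 4 dp:

5.6520 mol


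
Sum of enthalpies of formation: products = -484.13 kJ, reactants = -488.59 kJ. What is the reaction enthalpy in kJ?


dH_rxn = sum(dH_f products) - sum(dH_f reactants)
dH_rxn = -484.13 - (-488.59)
dH_rxn = 4.46 kJ:

4.46 kJ


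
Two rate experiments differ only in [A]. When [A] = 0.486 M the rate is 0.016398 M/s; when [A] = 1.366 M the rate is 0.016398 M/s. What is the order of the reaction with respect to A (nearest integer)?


Rate is proportional to [A]^n, so rate2/rate1 = ([A]2/[A]1)^n. Take logs to solve for n.
rate2/rate1 = 0.016398 / 0.016398 = 1.0
[A]2/[A]1 = 1.366 / 0.486 = 2.8107
n = ln(1.0) / ln(2.8107) = 0.0
Nearest integer order:

0


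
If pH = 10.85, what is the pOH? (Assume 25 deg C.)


At 25 deg C, pH + pOH = 14.
pOH = 14 - pH = 14 - 10.85
pOH = 3.15:

3.15


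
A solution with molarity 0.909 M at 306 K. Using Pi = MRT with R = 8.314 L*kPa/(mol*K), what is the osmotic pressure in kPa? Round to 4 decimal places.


Osmotic pressure (van't Hoff): Pi = M*R*T.
RT = 8.314 * 306 = 2544.084
Pi = 0.909 * 2544.084
Pi = 2312.572356 kPa, rounded to 4 dp:

2312.5724 kPa


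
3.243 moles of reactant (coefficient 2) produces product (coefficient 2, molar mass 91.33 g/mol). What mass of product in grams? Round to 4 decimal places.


Use the coefficient ratio to convert reactant moles to product moles, then multiply by the product's molar mass.
moles_P = moles_R * (coeff_P / coeff_R) = 3.243 * (2/2) = 3.243
mass_P = moles_P * M_P = 3.243 * 91.33
mass_P = 296.18319 g, rounded to 4 dp:

296.1832 g


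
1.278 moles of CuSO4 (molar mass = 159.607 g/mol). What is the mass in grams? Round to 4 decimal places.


mass = n * M
mass = 1.278 * 159.607
mass = 203.977746 g, rounded to 4 dp:

203.9777 g


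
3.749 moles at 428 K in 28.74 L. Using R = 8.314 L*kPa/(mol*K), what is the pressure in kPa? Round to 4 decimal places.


PV = nRT, solve for P = nRT / V.
nRT = 3.749 * 8.314 * 428 = 13340.4116
P = 13340.4116 / 28.74
P = 464.17576896 kPa, rounded to 4 dp:

464.1758 kPa


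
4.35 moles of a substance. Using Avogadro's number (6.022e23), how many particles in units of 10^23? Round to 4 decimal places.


N = n * NA, then divide by 1e23 for the requested units.
N / 1e23 = n * 6.022
N / 1e23 = 4.35 * 6.022
N / 1e23 = 26.1957, rounded to 4 dp:

26.1957


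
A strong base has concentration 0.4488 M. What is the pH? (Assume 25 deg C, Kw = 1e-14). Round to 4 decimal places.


A strong base dissociates completely, so [OH-] equals the given concentration.
pOH = -log10([OH-]) = -log10(0.4488) = 0.347947
pH = 14 - pOH = 14 - 0.347947
pH = 13.652053, rounded to 4 dp:

13.6521


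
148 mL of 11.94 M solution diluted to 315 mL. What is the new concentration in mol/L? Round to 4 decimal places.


Dilution: M1*V1 = M2*V2, solve for M2.
M2 = M1*V1 / V2
M2 = 11.94 * 148 / 315
M2 = 1767.12 / 315
M2 = 5.60990476 mol/L, rounded to 4 dp:

5.6099 mol/L


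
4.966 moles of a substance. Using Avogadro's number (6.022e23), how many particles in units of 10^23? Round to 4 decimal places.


N = n * NA, then divide by 1e23 for the requested units.
N / 1e23 = n * 6.022
N / 1e23 = 4.966 * 6.022
N / 1e23 = 29.905252, rounded to 4 dp:

29.9053


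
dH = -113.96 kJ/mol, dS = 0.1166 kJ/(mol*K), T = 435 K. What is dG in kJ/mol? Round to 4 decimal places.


Gibbs: dG = dH - T*dS (consistent units, dS already in kJ/(mol*K)).
T*dS = 435 * 0.1166 = 50.721
dG = -113.96 - (50.721)
dG = -164.681 kJ/mol, rounded to 4 dp:

-164.6810 kJ/mol


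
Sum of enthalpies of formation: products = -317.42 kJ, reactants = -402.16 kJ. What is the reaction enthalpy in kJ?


dH_rxn = sum(dH_f products) - sum(dH_f reactants)
dH_rxn = -317.42 - (-402.16)
dH_rxn = 84.74 kJ:

84.74 kJ


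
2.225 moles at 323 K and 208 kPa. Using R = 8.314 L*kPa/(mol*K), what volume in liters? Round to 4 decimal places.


PV = nRT, solve for V = nRT / P.
nRT = 2.225 * 8.314 * 323 = 5975.064
V = 5975.064 / 208
V = 28.72626923 L, rounded to 4 dp:

28.7263 L


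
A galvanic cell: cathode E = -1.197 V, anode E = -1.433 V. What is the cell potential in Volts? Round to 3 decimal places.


Standard cell potential: E_cell = E_cathode - E_anode.
E_cell = -1.197 - (-1.433)
E_cell = 0.236 V, rounded to 3 dp:

0.236 V


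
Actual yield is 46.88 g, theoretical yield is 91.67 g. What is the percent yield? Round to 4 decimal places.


% yield = 100 * actual / theoretical
% yield = 100 * 46.88 / 91.67
% yield = 51.13995855 %, rounded to 4 dp:

51.1400 %


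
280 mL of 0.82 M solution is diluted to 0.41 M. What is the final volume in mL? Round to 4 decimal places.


Dilution: M1*V1 = M2*V2, solve for V2.
V2 = M1*V1 / M2
V2 = 0.82 * 280 / 0.41
V2 = 229.6 / 0.41
V2 = 560.0 mL, rounded to 4 dp:

560.0000 mL


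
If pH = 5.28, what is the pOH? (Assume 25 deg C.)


At 25 deg C, pH + pOH = 14.
pOH = 14 - pH = 14 - 5.28
pOH = 8.72:

8.72


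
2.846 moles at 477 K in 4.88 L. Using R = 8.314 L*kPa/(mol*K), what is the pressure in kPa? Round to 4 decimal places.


PV = nRT, solve for P = nRT / V.
nRT = 2.846 * 8.314 * 477 = 11286.6042
P = 11286.6042 / 4.88
P = 2312.82872951 kPa, rounded to 4 dp:

2312.8287 kPa


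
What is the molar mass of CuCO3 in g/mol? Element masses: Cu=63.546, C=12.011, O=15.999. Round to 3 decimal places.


M = sum(count * atomic_mass) over atoms.
M = 1*63.546 + 1*12.011 + 3*15.999
M = 63.546 + 12.011 + 47.997
M = 123.554 g/mol, rounded to 3 dp:

123.554 g/mol


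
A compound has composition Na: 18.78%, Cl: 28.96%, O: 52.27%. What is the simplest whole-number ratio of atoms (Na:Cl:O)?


Assume 100 g of compound, divide each mass% by atomic mass to get moles, then normalize by the smallest to get a raw atom ratio.
Moles per 100 g: Na: 18.78/22.99 = 0.8169, Cl: 28.96/35.453 = 0.8169, O: 52.27/15.999 = 3.2671
Raw ratio (divide by min = 0.8169): Na: 1.0, Cl: 1.0, O: 4.0
Multiply by 1 to clear fractions: Na: 1.0 ~= 1, Cl: 1.0 ~= 1, O: 4.0 ~= 4
Reduce by GCD to get the simplest whole-number ratio:

1:1:4


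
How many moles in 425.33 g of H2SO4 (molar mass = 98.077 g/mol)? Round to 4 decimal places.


n = mass / M
n = 425.33 / 98.077
n = 4.33669464 mol, rounded to 4 dp:

4.3367 mol


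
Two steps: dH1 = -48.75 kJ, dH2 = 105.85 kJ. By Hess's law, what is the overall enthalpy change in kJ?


Hess's law: enthalpy is a state function, so add the step enthalpies.
dH_total = dH1 + dH2 = -48.75 + (105.85)
dH_total = 57.1 kJ:

57.10 kJ


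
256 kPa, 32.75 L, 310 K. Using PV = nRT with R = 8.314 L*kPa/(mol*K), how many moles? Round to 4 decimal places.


PV = nRT, solve for n = PV / (RT).
PV = 256 * 32.75 = 8384.0
RT = 8.314 * 310 = 2577.34
n = 8384.0 / 2577.34
n = 3.25296624 mol, rounded to 4 dp:

3.2530 mol


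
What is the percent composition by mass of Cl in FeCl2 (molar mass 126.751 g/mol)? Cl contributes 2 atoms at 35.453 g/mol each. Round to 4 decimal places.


pct = 100 * (n_elem * M_elem) / M_total
mass_contribution = 2 * 35.453 = 70.906 g/mol
pct = 100 * 70.906 / 126.751
pct = 55.94117601 %, rounded to 4 dp:

55.9412 %


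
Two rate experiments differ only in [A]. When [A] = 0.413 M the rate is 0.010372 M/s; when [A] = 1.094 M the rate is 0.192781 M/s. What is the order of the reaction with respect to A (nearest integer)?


Rate is proportional to [A]^n, so rate2/rate1 = ([A]2/[A]1)^n. Take logs to solve for n.
rate2/rate1 = 0.192781 / 0.010372 = 18.5867
[A]2/[A]1 = 1.094 / 0.413 = 2.6489
n = ln(18.5867) / ln(2.6489) = 3.0
Nearest integer order:

3


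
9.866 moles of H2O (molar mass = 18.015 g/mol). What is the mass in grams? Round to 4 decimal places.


mass = n * M
mass = 9.866 * 18.015
mass = 177.73599 g, rounded to 4 dp:

177.7360 g


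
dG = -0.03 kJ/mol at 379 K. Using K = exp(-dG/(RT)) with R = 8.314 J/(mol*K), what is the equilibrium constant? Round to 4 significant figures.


dG is in kJ/mol; multiply by 1000 to match R in J/(mol*K).
RT = 8.314 * 379 = 3151.006 J/mol
exponent = -dG*1000 / (RT) = -(-0.03*1000) / 3151.006 = 0.00952077
K = exp(0.00952077)
K = 1.0095662, rounded to 4 significant figures:

1.010


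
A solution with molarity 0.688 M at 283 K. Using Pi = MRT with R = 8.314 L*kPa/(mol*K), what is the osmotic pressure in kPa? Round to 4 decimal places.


Osmotic pressure (van't Hoff): Pi = M*R*T.
RT = 8.314 * 283 = 2352.862
Pi = 0.688 * 2352.862
Pi = 1618.769056 kPa, rounded to 4 dp:

1618.7691 kPa


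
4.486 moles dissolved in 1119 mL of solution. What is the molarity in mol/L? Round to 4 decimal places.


Convert volume to liters: V_L = V_mL / 1000.
V_L = 1119 / 1000 = 1.119 L
M = n / V_L = 4.486 / 1.119
M = 4.00893655 mol/L, rounded to 4 dp:

4.0089 mol/L


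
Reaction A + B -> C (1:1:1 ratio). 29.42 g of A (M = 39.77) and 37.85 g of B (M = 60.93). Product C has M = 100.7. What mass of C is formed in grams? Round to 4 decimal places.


Find moles of each reactant; the smaller value is the limiting reagent in a 1:1:1 reaction, so moles_C equals moles of the limiter.
n_A = mass_A / M_A = 29.42 / 39.77 = 0.739754 mol
n_B = mass_B / M_B = 37.85 / 60.93 = 0.621205 mol
Limiting reagent: B (smaller), n_limiting = 0.621205 mol
mass_C = n_limiting * M_C = 0.621205 * 100.7
mass_C = 62.5553435 g, rounded to 4 dp:

62.5553 g


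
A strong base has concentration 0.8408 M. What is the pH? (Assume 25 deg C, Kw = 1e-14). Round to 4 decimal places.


A strong base dissociates completely, so [OH-] equals the given concentration.
pOH = -log10([OH-]) = -log10(0.8408) = 0.075307
pH = 14 - pOH = 14 - 0.075307
pH = 13.924693, rounded to 4 dp:

13.9247


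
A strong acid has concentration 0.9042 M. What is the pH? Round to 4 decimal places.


A strong acid dissociates completely, so [H+] equals the given concentration.
pH = -log10([H+]) = -log10(0.9042)
pH = 0.0437355, rounded to 4 dp:

0.0437


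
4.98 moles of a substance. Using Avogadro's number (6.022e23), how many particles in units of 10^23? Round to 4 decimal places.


N = n * NA, then divide by 1e23 for the requested units.
N / 1e23 = n * 6.022
N / 1e23 = 4.98 * 6.022
N / 1e23 = 29.98956, rounded to 4 dp:

29.9896


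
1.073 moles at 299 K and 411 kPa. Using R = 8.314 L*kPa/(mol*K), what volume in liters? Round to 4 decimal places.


PV = nRT, solve for V = nRT / P.
nRT = 1.073 * 8.314 * 299 = 2667.3557
V = 2667.3557 / 411
V = 6.48991655 L, rounded to 4 dp:

6.4899 L


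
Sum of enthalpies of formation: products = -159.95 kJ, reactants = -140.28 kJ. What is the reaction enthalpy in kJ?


dH_rxn = sum(dH_f products) - sum(dH_f reactants)
dH_rxn = -159.95 - (-140.28)
dH_rxn = -19.67 kJ:

-19.67 kJ


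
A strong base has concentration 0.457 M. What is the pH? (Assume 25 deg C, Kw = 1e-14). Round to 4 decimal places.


A strong base dissociates completely, so [OH-] equals the given concentration.
pOH = -log10([OH-]) = -log10(0.457) = 0.340084
pH = 14 - pOH = 14 - 0.340084
pH = 13.659916, rounded to 4 dp:

13.6599


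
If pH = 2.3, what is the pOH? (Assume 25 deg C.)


At 25 deg C, pH + pOH = 14.
pOH = 14 - pH = 14 - 2.3
pOH = 11.7:

11.70


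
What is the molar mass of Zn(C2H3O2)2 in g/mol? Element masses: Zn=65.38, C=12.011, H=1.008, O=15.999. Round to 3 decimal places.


M = sum(count * atomic_mass) over atoms.
M = 1*65.38 + 4*12.011 + 6*1.008 + 4*15.999
M = 65.38 + 48.044 + 6.048 + 63.996
M = 183.468 g/mol, rounded to 3 dp:

183.468 g/mol


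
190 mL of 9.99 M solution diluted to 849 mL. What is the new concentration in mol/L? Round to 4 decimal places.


Dilution: M1*V1 = M2*V2, solve for M2.
M2 = M1*V1 / V2
M2 = 9.99 * 190 / 849
M2 = 1898.1 / 849
M2 = 2.23568905 mol/L, rounded to 4 dp:

2.2357 mol/L


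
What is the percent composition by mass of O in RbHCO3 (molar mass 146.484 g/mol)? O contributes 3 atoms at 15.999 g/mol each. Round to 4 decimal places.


pct = 100 * (n_elem * M_elem) / M_total
mass_contribution = 3 * 15.999 = 47.997 g/mol
pct = 100 * 47.997 / 146.484
pct = 32.76603588 %, rounded to 4 dp:

32.7660 %


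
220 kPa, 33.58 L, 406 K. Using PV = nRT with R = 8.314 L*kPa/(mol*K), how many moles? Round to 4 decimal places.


PV = nRT, solve for n = PV / (RT).
PV = 220 * 33.58 = 7387.6
RT = 8.314 * 406 = 3375.484
n = 7387.6 / 3375.484
n = 2.18860466 mol, rounded to 4 dp:

2.1886 mol


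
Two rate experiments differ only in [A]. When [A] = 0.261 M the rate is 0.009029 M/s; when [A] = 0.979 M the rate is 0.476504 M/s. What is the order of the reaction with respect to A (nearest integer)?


Rate is proportional to [A]^n, so rate2/rate1 = ([A]2/[A]1)^n. Take logs to solve for n.
rate2/rate1 = 0.476504 / 0.009029 = 52.7748
[A]2/[A]1 = 0.979 / 0.261 = 3.751
n = ln(52.7748) / ln(3.751) = 3.0
Nearest integer order:

3


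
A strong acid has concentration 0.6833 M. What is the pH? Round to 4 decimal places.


A strong acid dissociates completely, so [H+] equals the given concentration.
pH = -log10([H+]) = -log10(0.6833)
pH = 0.16538858, rounded to 4 dp:

0.1654


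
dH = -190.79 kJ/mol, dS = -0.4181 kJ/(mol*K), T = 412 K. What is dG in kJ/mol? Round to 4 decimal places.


Gibbs: dG = dH - T*dS (consistent units, dS already in kJ/(mol*K)).
T*dS = 412 * -0.4181 = -172.2572
dG = -190.79 - (-172.2572)
dG = -18.5328 kJ/mol, rounded to 4 dp:

-18.5328 kJ/mol


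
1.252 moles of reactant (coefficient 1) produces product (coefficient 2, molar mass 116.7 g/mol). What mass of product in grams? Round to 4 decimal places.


Use the coefficient ratio to convert reactant moles to product moles, then multiply by the product's molar mass.
moles_P = moles_R * (coeff_P / coeff_R) = 1.252 * (2/1) = 2.504
mass_P = moles_P * M_P = 2.504 * 116.7
mass_P = 292.2168 g, rounded to 4 dp:

292.2168 g


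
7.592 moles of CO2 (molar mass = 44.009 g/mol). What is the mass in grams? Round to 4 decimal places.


mass = n * M
mass = 7.592 * 44.009
mass = 334.116328 g, rounded to 4 dp:

334.1163 g


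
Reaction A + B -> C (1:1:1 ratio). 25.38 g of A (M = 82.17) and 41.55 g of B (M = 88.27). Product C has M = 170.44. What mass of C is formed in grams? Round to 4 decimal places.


Find moles of each reactant; the smaller value is the limiting reagent in a 1:1:1 reaction, so moles_C equals moles of the limiter.
n_A = mass_A / M_A = 25.38 / 82.17 = 0.308872 mol
n_B = mass_B / M_B = 41.55 / 88.27 = 0.470715 mol
Limiting reagent: A (smaller), n_limiting = 0.308872 mol
mass_C = n_limiting * M_C = 0.308872 * 170.44
mass_C = 52.64414368 g, rounded to 4 dp:

52.6441 g


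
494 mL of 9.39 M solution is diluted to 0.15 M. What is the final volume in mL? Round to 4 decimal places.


Dilution: M1*V1 = M2*V2, solve for V2.
V2 = M1*V1 / M2
V2 = 9.39 * 494 / 0.15
V2 = 4638.66 / 0.15
V2 = 30924.4 mL, rounded to 4 dp:

30924.4000 mL


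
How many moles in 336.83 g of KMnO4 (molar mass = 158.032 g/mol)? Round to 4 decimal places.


n = mass / M
n = 336.83 / 158.032
n = 2.13140377 mol, rounded to 4 dp:

2.1314 mol


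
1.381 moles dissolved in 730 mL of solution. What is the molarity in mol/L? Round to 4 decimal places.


Convert volume to liters: V_L = V_mL / 1000.
V_L = 730 / 1000 = 0.73 L
M = n / V_L = 1.381 / 0.73
M = 1.89178082 mol/L, rounded to 4 dp:

1.8918 mol/L


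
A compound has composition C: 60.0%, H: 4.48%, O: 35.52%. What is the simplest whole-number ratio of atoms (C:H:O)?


Assume 100 g of compound, divide each mass% by atomic mass to get moles, then normalize by the smallest to get a raw atom ratio.
Moles per 100 g: C: 60.0/12.011 = 4.9954, H: 4.48/1.008 = 4.4444, O: 35.52/15.999 = 2.2201
Raw ratio (divide by min = 2.2201): C: 2.25, H: 2.002, O: 1.0
Multiply by 4 to clear fractions: C: 9.0 ~= 9, H: 8.008 ~= 8, O: 4.0 ~= 4
Reduce by GCD to get the simplest whole-number ratio:

9:8:4


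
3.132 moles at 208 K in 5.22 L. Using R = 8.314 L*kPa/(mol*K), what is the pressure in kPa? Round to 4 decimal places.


PV = nRT, solve for P = nRT / V.
nRT = 3.132 * 8.314 * 208 = 5416.2052
P = 5416.2052 / 5.22
P = 1037.58720307 kPa, rounded to 4 dp:

1037.5872 kPa


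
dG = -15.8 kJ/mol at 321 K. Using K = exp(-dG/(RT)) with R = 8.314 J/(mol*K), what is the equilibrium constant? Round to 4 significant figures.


dG is in kJ/mol; multiply by 1000 to match R in J/(mol*K).
RT = 8.314 * 321 = 2668.794 J/mol
exponent = -dG*1000 / (RT) = -(-15.8*1000) / 2668.794 = 5.9202771
K = exp(5.9202771)
K = 372.51492, rounded to 4 significant figures:

372.5


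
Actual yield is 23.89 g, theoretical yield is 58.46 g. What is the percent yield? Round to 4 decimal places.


% yield = 100 * actual / theoretical
% yield = 100 * 23.89 / 58.46
% yield = 40.86554909 %, rounded to 4 dp:

40.8655 %


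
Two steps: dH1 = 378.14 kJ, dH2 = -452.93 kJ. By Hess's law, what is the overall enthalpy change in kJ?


Hess's law: enthalpy is a state function, so add the step enthalpies.
dH_total = dH1 + dH2 = 378.14 + (-452.93)
dH_total = -74.79 kJ:

-74.79 kJ


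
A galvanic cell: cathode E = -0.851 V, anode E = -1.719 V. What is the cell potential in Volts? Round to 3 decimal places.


Standard cell potential: E_cell = E_cathode - E_anode.
E_cell = -0.851 - (-1.719)
E_cell = 0.868 V, rounded to 3 dp:

0.868 V


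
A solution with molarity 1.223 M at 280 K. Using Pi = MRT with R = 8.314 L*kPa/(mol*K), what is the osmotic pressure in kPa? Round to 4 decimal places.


Osmotic pressure (van't Hoff): Pi = M*R*T.
RT = 8.314 * 280 = 2327.92
Pi = 1.223 * 2327.92
Pi = 2847.04616 kPa, rounded to 4 dp:

2847.0462 kPa


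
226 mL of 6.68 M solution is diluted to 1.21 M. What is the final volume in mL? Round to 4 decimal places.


Dilution: M1*V1 = M2*V2, solve for V2.
V2 = M1*V1 / M2
V2 = 6.68 * 226 / 1.21
V2 = 1509.68 / 1.21
V2 = 1247.66942149 mL, rounded to 4 dp:

1247.6694 mL


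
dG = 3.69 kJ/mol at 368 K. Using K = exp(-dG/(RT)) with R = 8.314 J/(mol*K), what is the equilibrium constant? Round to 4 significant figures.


dG is in kJ/mol; multiply by 1000 to match R in J/(mol*K).
RT = 8.314 * 368 = 3059.552 J/mol
exponent = -dG*1000 / (RT) = -(3.69*1000) / 3059.552 = -1.20605893
K = exp(-1.20605893)
K = 0.29937481, rounded to 4 significant figures:

0.2994


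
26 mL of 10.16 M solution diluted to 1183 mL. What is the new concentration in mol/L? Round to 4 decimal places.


Dilution: M1*V1 = M2*V2, solve for M2.
M2 = M1*V1 / V2
M2 = 10.16 * 26 / 1183
M2 = 264.16 / 1183
M2 = 0.2232967 mol/L, rounded to 4 dp:

0.2233 mol/L


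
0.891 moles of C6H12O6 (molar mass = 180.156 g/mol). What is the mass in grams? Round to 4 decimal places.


mass = n * M
mass = 0.891 * 180.156
mass = 160.518996 g, rounded to 4 dp:

160.5190 g


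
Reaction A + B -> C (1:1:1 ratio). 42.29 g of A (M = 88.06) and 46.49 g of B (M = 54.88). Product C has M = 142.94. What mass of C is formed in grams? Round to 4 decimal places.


Find moles of each reactant; the smaller value is the limiting reagent in a 1:1:1 reaction, so moles_C equals moles of the limiter.
n_A = mass_A / M_A = 42.29 / 88.06 = 0.480241 mol
n_B = mass_B / M_B = 46.49 / 54.88 = 0.847121 mol
Limiting reagent: A (smaller), n_limiting = 0.480241 mol
mass_C = n_limiting * M_C = 0.480241 * 142.94
mass_C = 68.64564854 g, rounded to 4 dp:

68.6456 g


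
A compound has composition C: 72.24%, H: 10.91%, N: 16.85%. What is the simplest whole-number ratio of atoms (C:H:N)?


Assume 100 g of compound, divide each mass% by atomic mass to get moles, then normalize by the smallest to get a raw atom ratio.
Moles per 100 g: C: 72.24/12.011 = 6.0145, H: 10.91/1.008 = 10.8234, N: 16.85/14.007 = 1.203
Raw ratio (divide by min = 1.203): C: 5.0, H: 8.997, N: 1.0
Multiply by 1 to clear fractions: C: 5.0 ~= 5, H: 8.997 ~= 9, N: 1.0 ~= 1
Reduce by GCD to get the simplest whole-number ratio:

5:9:1


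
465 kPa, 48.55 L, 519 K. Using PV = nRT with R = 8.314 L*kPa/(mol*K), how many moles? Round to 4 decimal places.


PV = nRT, solve for n = PV / (RT).
PV = 465 * 48.55 = 22575.75
RT = 8.314 * 519 = 4314.966
n = 22575.75 / 4314.966
n = 5.23196475 mol, rounded to 4 dp:

5.2320 mol


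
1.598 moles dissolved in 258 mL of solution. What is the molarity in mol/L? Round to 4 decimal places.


Convert volume to liters: V_L = V_mL / 1000.
V_L = 258 / 1000 = 0.258 L
M = n / V_L = 1.598 / 0.258
M = 6.19379845 mol/L, rounded to 4 dp:

6.1938 mol/L


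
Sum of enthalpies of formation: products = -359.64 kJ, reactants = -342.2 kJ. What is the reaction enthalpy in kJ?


dH_rxn = sum(dH_f products) - sum(dH_f reactants)
dH_rxn = -359.64 - (-342.2)
dH_rxn = -17.44 kJ:

-17.44 kJ


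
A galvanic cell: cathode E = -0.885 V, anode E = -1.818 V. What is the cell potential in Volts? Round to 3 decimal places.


Standard cell potential: E_cell = E_cathode - E_anode.
E_cell = -0.885 - (-1.818)
E_cell = 0.933 V, rounded to 3 dp:

0.933 V


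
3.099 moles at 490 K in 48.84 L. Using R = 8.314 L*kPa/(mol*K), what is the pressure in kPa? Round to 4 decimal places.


PV = nRT, solve for P = nRT / V.
nRT = 3.099 * 8.314 * 490 = 12624.8921
P = 12624.8921 / 48.84
P = 258.49492424 kPa, rounded to 4 dp:

258.4949 kPa


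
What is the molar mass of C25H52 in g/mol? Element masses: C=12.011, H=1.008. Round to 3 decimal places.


M = sum(count * atomic_mass) over atoms.
M = 25*12.011 + 52*1.008
M = 300.275 + 52.416
M = 352.691 g/mol, rounded to 3 dp:

352.691 g/mol


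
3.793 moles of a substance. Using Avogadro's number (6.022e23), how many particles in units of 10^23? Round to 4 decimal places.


N = n * NA, then divide by 1e23 for the requested units.
N / 1e23 = n * 6.022
N / 1e23 = 3.793 * 6.022
N / 1e23 = 22.841446, rounded to 4 dp:

22.8414


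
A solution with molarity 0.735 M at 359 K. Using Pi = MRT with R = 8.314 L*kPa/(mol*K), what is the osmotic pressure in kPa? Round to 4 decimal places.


Osmotic pressure (van't Hoff): Pi = M*R*T.
RT = 8.314 * 359 = 2984.726
Pi = 0.735 * 2984.726
Pi = 2193.77361 kPa, rounded to 4 dp:

2193.7736 kPa


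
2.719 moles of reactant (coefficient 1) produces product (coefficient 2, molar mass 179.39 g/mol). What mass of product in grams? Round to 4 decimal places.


Use the coefficient ratio to convert reactant moles to product moles, then multiply by the product's molar mass.
moles_P = moles_R * (coeff_P / coeff_R) = 2.719 * (2/1) = 5.438
mass_P = moles_P * M_P = 5.438 * 179.39
mass_P = 975.52282 g, rounded to 4 dp:

975.5228 g


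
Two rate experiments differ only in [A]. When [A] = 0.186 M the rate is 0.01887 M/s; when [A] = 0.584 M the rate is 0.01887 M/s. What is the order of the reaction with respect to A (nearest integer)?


Rate is proportional to [A]^n, so rate2/rate1 = ([A]2/[A]1)^n. Take logs to solve for n.
rate2/rate1 = 0.01887 / 0.01887 = 1.0
[A]2/[A]1 = 0.584 / 0.186 = 3.1398
n = ln(1.0) / ln(3.1398) = 0.0
Nearest integer order:

0


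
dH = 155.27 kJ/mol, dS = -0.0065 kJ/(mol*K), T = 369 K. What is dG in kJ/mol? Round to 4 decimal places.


Gibbs: dG = dH - T*dS (consistent units, dS already in kJ/(mol*K)).
T*dS = 369 * -0.0065 = -2.3985
dG = 155.27 - (-2.3985)
dG = 157.6685 kJ/mol, rounded to 4 dp:

157.6685 kJ/mol


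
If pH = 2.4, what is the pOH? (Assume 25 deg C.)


At 25 deg C, pH + pOH = 14.
pOH = 14 - pH = 14 - 2.4
pOH = 11.6:

11.60


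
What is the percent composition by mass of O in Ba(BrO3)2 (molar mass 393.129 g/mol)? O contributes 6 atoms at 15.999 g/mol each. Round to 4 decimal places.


pct = 100 * (n_elem * M_elem) / M_total
mass_contribution = 6 * 15.999 = 95.994 g/mol
pct = 100 * 95.994 / 393.129
pct = 24.41793915 %, rounded to 4 dp:

24.4179 %


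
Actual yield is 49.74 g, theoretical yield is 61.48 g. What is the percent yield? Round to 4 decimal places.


% yield = 100 * actual / theoretical
% yield = 100 * 49.74 / 61.48
% yield = 80.90435914 %, rounded to 4 dp:

80.9044 %


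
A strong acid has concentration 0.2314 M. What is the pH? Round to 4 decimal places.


A strong acid dissociates completely, so [H+] equals the given concentration.
pH = -log10([H+]) = -log10(0.2314)
pH = 0.63563665, rounded to 4 dp:

0.6356


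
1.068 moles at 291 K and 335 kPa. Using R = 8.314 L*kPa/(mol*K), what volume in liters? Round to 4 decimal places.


PV = nRT, solve for V = nRT / P.
nRT = 1.068 * 8.314 * 291 = 2583.8914
V = 2583.8914 / 335
V = 7.71310866 L, rounded to 4 dp:

7.7131 L


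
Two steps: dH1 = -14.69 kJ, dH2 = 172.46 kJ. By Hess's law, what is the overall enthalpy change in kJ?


Hess's law: enthalpy is a state function, so add the step enthalpies.
dH_total = dH1 + dH2 = -14.69 + (172.46)
dH_total = 157.77 kJ:

157.77 kJ


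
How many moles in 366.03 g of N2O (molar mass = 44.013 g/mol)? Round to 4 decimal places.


n = mass / M
n = 366.03 / 44.013
n = 8.31640652 mol, rounded to 4 dp:

8.3164 mol


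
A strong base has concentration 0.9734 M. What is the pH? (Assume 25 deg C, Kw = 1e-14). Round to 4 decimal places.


A strong base dissociates completely, so [OH-] equals the given concentration.
pOH = -log10([OH-]) = -log10(0.9734) = 0.011709
pH = 14 - pOH = 14 - 0.011709
pH = 13.988291, rounded to 4 dp:

13.9883


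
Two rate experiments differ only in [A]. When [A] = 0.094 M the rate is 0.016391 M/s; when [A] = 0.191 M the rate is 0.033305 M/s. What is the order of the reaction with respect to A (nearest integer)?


Rate is proportional to [A]^n, so rate2/rate1 = ([A]2/[A]1)^n. Take logs to solve for n.
rate2/rate1 = 0.033305 / 0.016391 = 2.0319
[A]2/[A]1 = 0.191 / 0.094 = 2.0319
n = ln(2.0319) / ln(2.0319) = 1.0
Nearest integer order:

1


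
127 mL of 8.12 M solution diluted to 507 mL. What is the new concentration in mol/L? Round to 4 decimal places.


Dilution: M1*V1 = M2*V2, solve for M2.
M2 = M1*V1 / V2
M2 = 8.12 * 127 / 507
M2 = 1031.24 / 507
M2 = 2.03400394 mol/L, rounded to 4 dp:

2.0340 mol/L


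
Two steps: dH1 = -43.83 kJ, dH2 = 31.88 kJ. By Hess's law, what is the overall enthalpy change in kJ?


Hess's law: enthalpy is a state function, so add the step enthalpies.
dH_total = dH1 + dH2 = -43.83 + (31.88)
dH_total = -11.95 kJ:

-11.95 kJ


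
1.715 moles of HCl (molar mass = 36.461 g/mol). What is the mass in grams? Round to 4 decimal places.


mass = n * M
mass = 1.715 * 36.461
mass = 62.530615 g, rounded to 4 dp:

62.5306 g


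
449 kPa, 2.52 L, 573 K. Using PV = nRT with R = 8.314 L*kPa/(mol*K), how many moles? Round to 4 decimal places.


PV = nRT, solve for n = PV / (RT).
PV = 449 * 2.52 = 1131.48
RT = 8.314 * 573 = 4763.922
n = 1131.48 / 4763.922
n = 0.23751019 mol, rounded to 4 dp:

0.2375 mol


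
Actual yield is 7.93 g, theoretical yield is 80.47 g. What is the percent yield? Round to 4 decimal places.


% yield = 100 * actual / theoretical
% yield = 100 * 7.93 / 80.47
% yield = 9.8546042 %, rounded to 4 dp:

9.8546 %


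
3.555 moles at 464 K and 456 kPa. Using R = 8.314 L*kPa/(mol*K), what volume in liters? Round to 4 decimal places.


PV = nRT, solve for V = nRT / P.
nRT = 3.555 * 8.314 * 464 = 13714.1093
V = 13714.1093 / 456
V = 30.0748011 L, rounded to 4 dp:

30.0748 L


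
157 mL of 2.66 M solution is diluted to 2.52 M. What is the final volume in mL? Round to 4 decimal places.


Dilution: M1*V1 = M2*V2, solve for V2.
V2 = M1*V1 / M2
V2 = 2.66 * 157 / 2.52
V2 = 417.62 / 2.52
V2 = 165.72222222 mL, rounded to 4 dp:

165.7222 mL


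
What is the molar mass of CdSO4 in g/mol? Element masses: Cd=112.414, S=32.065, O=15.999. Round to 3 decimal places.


M = sum(count * atomic_mass) over atoms.
M = 1*112.414 + 1*32.065 + 4*15.999
M = 112.414 + 32.065 + 63.996
M = 208.475 g/mol, rounded to 3 dp:

208.475 g/mol


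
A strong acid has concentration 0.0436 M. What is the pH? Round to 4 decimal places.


A strong acid dissociates completely, so [H+] equals the given concentration.
pH = -log10([H+]) = -log10(0.0436)
pH = 1.36051351, rounded to 4 dp:

1.3605


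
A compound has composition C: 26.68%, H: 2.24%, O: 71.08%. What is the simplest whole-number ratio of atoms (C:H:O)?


Assume 100 g of compound, divide each mass% by atomic mass to get moles, then normalize by the smallest to get a raw atom ratio.
Moles per 100 g: C: 26.68/12.011 = 2.2213, H: 2.24/1.008 = 2.2222, O: 71.08/15.999 = 4.4428
Raw ratio (divide by min = 2.2213): C: 1.0, H: 1.0, O: 2.0
Multiply by 1 to clear fractions: C: 1.0 ~= 1, H: 1.0 ~= 1, O: 2.0 ~= 2
Reduce by GCD to get the simplest whole-number ratio:

1:1:2


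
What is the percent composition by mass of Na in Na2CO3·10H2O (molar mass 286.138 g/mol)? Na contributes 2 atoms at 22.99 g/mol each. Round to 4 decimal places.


pct = 100 * (n_elem * M_elem) / M_total
mass_contribution = 2 * 22.99 = 45.98 g/mol
pct = 100 * 45.98 / 286.138
pct = 16.06916942 %, rounded to 4 dp:

16.0692 %


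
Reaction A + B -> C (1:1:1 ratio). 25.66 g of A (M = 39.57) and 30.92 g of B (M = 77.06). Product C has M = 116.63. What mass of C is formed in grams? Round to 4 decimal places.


Find moles of each reactant; the smaller value is the limiting reagent in a 1:1:1 reaction, so moles_C equals moles of the limiter.
n_A = mass_A / M_A = 25.66 / 39.57 = 0.648471 mol
n_B = mass_B / M_B = 30.92 / 77.06 = 0.401246 mol
Limiting reagent: B (smaller), n_limiting = 0.401246 mol
mass_C = n_limiting * M_C = 0.401246 * 116.63
mass_C = 46.79732098 g, rounded to 4 dp:

46.7973 g


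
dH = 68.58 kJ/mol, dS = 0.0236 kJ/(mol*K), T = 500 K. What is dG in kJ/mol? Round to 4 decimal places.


Gibbs: dG = dH - T*dS (consistent units, dS already in kJ/(mol*K)).
T*dS = 500 * 0.0236 = 11.8
dG = 68.58 - (11.8)
dG = 56.78 kJ/mol, rounded to 4 dp:

56.7800 kJ/mol


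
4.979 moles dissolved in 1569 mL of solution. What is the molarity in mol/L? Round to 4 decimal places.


Convert volume to liters: V_L = V_mL / 1000.
V_L = 1569 / 1000 = 1.569 L
M = n / V_L = 4.979 / 1.569
M = 3.17335883 mol/L, rounded to 4 dp:

3.1734 mol/L


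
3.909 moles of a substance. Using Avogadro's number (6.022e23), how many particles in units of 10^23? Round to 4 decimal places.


N = n * NA, then divide by 1e23 for the requested units.
N / 1e23 = n * 6.022
N / 1e23 = 3.909 * 6.022
N / 1e23 = 23.539998, rounded to 4 dp:

23.5400


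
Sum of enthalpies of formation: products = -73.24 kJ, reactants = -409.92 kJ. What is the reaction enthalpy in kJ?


dH_rxn = sum(dH_f products) - sum(dH_f reactants)
dH_rxn = -73.24 - (-409.92)
dH_rxn = 336.68 kJ:

336.68 kJ


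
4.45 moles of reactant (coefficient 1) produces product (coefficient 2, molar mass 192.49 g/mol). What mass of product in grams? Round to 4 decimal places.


Use the coefficient ratio to convert reactant moles to product moles, then multiply by the product's molar mass.
moles_P = moles_R * (coeff_P / coeff_R) = 4.45 * (2/1) = 8.9
mass_P = moles_P * M_P = 8.9 * 192.49
mass_P = 1713.161 g, rounded to 4 dp:

1713.1610 g


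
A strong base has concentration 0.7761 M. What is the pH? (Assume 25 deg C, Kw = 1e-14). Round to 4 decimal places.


A strong base dissociates completely, so [OH-] equals the given concentration.
pOH = -log10([OH-]) = -log10(0.7761) = 0.110082
pH = 14 - pOH = 14 - 0.110082
pH = 13.889918, rounded to 4 dp:

13.8899


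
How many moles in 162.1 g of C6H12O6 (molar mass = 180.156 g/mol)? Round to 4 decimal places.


n = mass / M
n = 162.1 / 180.156
n = 0.89977575 mol, rounded to 4 dp:

0.8998 mol


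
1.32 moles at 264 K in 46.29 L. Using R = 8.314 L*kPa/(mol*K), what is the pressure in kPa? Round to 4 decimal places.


PV = nRT, solve for P = nRT / V.
nRT = 1.32 * 8.314 * 264 = 2897.2627
P = 2897.2627 / 46.29
P = 62.58938648 kPa, rounded to 4 dp:

62.5894 kPa


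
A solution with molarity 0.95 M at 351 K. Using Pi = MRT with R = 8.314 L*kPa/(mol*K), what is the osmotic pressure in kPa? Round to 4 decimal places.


Osmotic pressure (van't Hoff): Pi = M*R*T.
RT = 8.314 * 351 = 2918.214
Pi = 0.95 * 2918.214
Pi = 2772.3033 kPa, rounded to 4 dp:

2772.3033 kPa


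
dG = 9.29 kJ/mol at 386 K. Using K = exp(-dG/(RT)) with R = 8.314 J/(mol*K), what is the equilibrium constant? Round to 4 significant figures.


dG is in kJ/mol; multiply by 1000 to match R in J/(mol*K).
RT = 8.314 * 386 = 3209.204 J/mol
exponent = -dG*1000 / (RT) = -(9.29*1000) / 3209.204 = -2.89479883
K = exp(-2.89479883)
K = 0.055310151, rounded to 4 significant figures:

0.05531


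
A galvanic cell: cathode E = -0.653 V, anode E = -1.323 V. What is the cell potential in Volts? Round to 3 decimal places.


Standard cell potential: E_cell = E_cathode - E_anode.
E_cell = -0.653 - (-1.323)
E_cell = 0.67 V, rounded to 3 dp:

0.670 V


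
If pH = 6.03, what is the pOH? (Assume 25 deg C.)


At 25 deg C, pH + pOH = 14.
pOH = 14 - pH = 14 - 6.03
pOH = 7.97:

7.97


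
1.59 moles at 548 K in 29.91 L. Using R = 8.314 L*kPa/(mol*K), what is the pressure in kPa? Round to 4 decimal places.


PV = nRT, solve for P = nRT / V.
nRT = 1.59 * 8.314 * 548 = 7244.1545
P = 7244.1545 / 29.91
P = 242.1984119 kPa, rounded to 4 dp:

242.1984 kPa


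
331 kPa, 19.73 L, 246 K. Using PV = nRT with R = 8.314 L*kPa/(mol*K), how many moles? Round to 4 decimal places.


PV = nRT, solve for n = PV / (RT).
PV = 331 * 19.73 = 6530.63
RT = 8.314 * 246 = 2045.244
n = 6530.63 / 2045.244
n = 3.19308112 mol, rounded to 4 dp:

3.1931 mol


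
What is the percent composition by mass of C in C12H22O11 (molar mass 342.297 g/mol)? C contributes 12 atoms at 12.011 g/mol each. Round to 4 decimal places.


pct = 100 * (n_elem * M_elem) / M_total
mass_contribution = 12 * 12.011 = 144.132 g/mol
pct = 100 * 144.132 / 342.297
pct = 42.10729279 %, rounded to 4 dp:

42.1073 %


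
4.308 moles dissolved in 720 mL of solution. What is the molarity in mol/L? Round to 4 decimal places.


Convert volume to liters: V_L = V_mL / 1000.
V_L = 720 / 1000 = 0.72 L
M = n / V_L = 4.308 / 0.72
M = 5.98333333 mol/L, rounded to 4 dp:

5.9833 mol/L


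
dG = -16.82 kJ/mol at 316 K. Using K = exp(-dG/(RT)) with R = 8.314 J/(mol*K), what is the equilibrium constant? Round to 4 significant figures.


dG is in kJ/mol; multiply by 1000 to match R in J/(mol*K).
RT = 8.314 * 316 = 2627.224 J/mol
exponent = -dG*1000 / (RT) = -(-16.82*1000) / 2627.224 = 6.40219486
K = exp(6.40219486)
K = 603.16745, rounded to 4 significant figures:

603.2


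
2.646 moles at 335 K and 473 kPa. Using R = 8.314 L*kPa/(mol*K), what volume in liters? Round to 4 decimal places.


PV = nRT, solve for V = nRT / P.
nRT = 2.646 * 8.314 * 335 = 7369.6127
V = 7369.6127 / 473
V = 15.58057653 L, rounded to 4 dp:

15.5806 L


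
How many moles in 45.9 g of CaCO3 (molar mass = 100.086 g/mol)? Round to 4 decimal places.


n = mass / M
n = 45.9 / 100.086
n = 0.4586056 mol, rounded to 4 dp:

0.4586 mol


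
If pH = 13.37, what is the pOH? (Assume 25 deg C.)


At 25 deg C, pH + pOH = 14.
pOH = 14 - pH = 14 - 13.37
pOH = 0.63:

0.63


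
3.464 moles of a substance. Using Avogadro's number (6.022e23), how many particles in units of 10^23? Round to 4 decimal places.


N = n * NA, then divide by 1e23 for the requested units.
N / 1e23 = n * 6.022
N / 1e23 = 3.464 * 6.022
N / 1e23 = 20.860208, rounded to 4 dp:

20.8602


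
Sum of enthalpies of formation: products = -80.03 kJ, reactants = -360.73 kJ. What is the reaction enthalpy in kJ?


dH_rxn = sum(dH_f products) - sum(dH_f reactants)
dH_rxn = -80.03 - (-360.73)
dH_rxn = 280.7 kJ:

280.70 kJ


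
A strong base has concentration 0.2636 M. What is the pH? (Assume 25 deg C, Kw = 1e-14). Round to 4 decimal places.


A strong base dissociates completely, so [OH-] equals the given concentration.
pOH = -log10([OH-]) = -log10(0.2636) = 0.579055
pH = 14 - pOH = 14 - 0.579055
pH = 13.420945, rounded to 4 dp:

13.4209
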